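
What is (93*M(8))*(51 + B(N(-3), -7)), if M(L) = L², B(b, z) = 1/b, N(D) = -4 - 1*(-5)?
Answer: 309504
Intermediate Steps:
N(D) = 1 (N(D) = -4 + 5 = 1)
(93*M(8))*(51 + B(N(-3), -7)) = (93*8²)*(51 + 1/1) = (93*64)*(51 + 1) = 5952*52 = 309504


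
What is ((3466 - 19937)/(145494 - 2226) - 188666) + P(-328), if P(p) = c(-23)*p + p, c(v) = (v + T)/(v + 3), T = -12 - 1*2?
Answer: -135818719427/716340 ≈ -1.8960e+5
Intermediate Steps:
T = -14 (T = -12 - 2 = -14)
c(v) = (-14 + v)/(3 + v) (c(v) = (v - 14)/(v + 3) = (-14 + v)/(3 + v))
P(p) = 57*p/20 (P(p) = ((-14 - 23)/(3 - 23))*p + p = (-37/(-20))*p + p = (-1/20*(-37))*p + p = 37*p/20 + p = 57*p/20)
((3466 - 19937)/(145494 - 2226) - 188666) + P(-328) = ((3466 - 19937)/(145494 - 2226) - 188666) + (57/20)*(-328) = (-16471/143268 - 188666) - 4674/5 = -27029816959/143268 - 4674/5 = -135818719427/716340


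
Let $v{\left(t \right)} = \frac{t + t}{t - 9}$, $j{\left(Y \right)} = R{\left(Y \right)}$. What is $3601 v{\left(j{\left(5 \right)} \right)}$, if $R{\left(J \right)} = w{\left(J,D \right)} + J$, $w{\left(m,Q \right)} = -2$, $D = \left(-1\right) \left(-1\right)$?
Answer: $-3601$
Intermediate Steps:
$D = 1$
$R{\left(J \right)} = -2 + J$
$j{\left(Y \right)} = -2 + Y$
$v{\left(t \right)} = \frac{2 t}{-9 + t}$
$3601 v{\left(j{\left(5 \right)} \right)} = 3601 \frac{2 \left(-2 + 5\right)}{-9 + \left(-2 + 5\right)} = 3601 \cdot 2 \cdot 3 \frac{1}{-9 + 3} = 3601 \cdot 2 \cdot 3 \frac{1}{-6} = 3601 \cdot 2 \cdot 3 \left(- \frac{1}{6}\right) = 3601 \left(-1\right) = -3601$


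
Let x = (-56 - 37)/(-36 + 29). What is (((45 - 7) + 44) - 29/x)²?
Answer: 55100929/8649 ≈ 6370.8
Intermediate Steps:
x = 93/7 (x = -93/(-7) = -93*(-⅐) = 93/7 ≈ 13.286)
(((45 - 7) + 44) - 29/x)² = (((45 - 7) + 44) - 29/93/7)² = ((38 + 44) - 29*7/93)² = (82 - 203/93)² = (7423/93)² = 55100929/8649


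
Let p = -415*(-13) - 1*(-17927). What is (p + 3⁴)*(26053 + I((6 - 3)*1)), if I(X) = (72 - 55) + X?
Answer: 610186419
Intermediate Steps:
I(X) = 17 + X
p = 23322 (p = 5395 + 17927 = 23322)
(p + 3⁴)*(26053 + I((6 - 3)*1)) = (23322 + 3⁴)*(26053 + (17 + (6 - 3)*1)) = (23322 + 81)*(26053 + (17 + 3*1)) = 23403*(26053 + (17 + 3)) = 23403*(26053 + 20) = 23403*26073 = 610186419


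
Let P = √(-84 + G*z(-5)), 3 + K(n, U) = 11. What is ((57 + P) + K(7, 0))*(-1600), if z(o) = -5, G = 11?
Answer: -104000 - 1600*I*√139 ≈ -1.04e+5 - 18864.0*I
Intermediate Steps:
K(n, U) = 8 (K(n, U) = -3 + 11 = 8)
P = I*√139 (P = √(-84 + 11*(-5)) = √(-84 - 55) = √(-139) = I*√139 ≈ 11.79*I)
((57 + P) + K(7, 0))*(-1600) = ((57 + I*√139) + 8)*(-1600) = (65 + I*√139)*(-1600) = -104000 - 1600*I*√139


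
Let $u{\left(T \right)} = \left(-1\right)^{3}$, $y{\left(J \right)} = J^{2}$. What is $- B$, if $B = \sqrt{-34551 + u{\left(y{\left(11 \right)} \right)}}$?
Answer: $- 2 i \sqrt{8638} \approx - 185.88 i$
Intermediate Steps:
$u{\left(T \right)} = -1$
$B = 2 i \sqrt{8638}$ ($B = \sqrt{-34551 - 1} = \sqrt{-34552} = 2 i \sqrt{8638} \approx 185.88 i$)
$- B = - 2 i \sqrt{8638}$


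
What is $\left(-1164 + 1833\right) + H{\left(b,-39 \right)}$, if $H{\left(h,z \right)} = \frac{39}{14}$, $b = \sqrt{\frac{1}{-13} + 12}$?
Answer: $\frac{9405}{14} \approx 671.79$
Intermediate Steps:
$b = \frac{\sqrt{2015}}{13}$ ($b = \sqrt{- \frac{1}{13} + 12} = \sqrt{\frac{155}{13}} = \frac{\sqrt{2015}}{13} \approx 3.453$)
$H{\left(h,z \right)} = \frac{39}{14}$ ($H{\left(h,z \right)} = 39 \cdot \frac{1}{14} = \frac{39}{14}$)
$\left(-1164 + 1833\right) + H{\left(b,-39 \right)} = \left(-1164 + 1833\right) + \frac{39}{14} = 669 + \frac{39}{14} = \frac{9405}{14}$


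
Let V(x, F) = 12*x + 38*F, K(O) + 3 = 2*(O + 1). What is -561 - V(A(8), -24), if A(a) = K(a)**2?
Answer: -2349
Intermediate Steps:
K(O) = -1 + 2*O (K(O) = -3 + 2*(O + 1) = -3 + 2*(1 + O) = -3 + (2 + 2*O) = -1 + 2*O)
A(a) = (-1 + 2*a)**2
-561 - V(A(8), -24) = -561 - (12*(-1 + 2*8)**2 + 38*(-24)) = -561 - (12*(-1 + 16)**2 - 912) = -561 - (12*15**2 - 912) = -561 - (12*225 - 912) = -561 - (2700 - 912) = -561 - 1*1788 = -561 - 1788 = -2349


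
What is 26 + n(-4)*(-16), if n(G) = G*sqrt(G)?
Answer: 26 + 128*I ≈ 26.0 + 128.0*I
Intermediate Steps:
n(G) = G**(3/2)
26 + n(-4)*(-16) = 26 + (-4)**(3/2)*(-16) = 26 - 8*I*(-16) = 26 + 128*I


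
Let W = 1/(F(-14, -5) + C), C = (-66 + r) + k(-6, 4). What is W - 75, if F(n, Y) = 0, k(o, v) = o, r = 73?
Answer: -74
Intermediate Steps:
C = 1 (C = (-66 + 73) - 6 = 7 - 6 = 1)
W = 1 (W = 1/(0 + 1) = 1/1 = 1)
W - 75 = 1 - 75 = -74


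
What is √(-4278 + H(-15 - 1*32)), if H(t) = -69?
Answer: 3*I*√483 ≈ 65.932*I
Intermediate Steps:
√(-4278 + H(-15 - 1*32)) = √(-4278 - 69) = √(-4347) = 3*I*√483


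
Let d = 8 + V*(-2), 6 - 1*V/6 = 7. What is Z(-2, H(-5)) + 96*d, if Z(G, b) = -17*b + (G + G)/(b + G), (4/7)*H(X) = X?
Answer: 355889/172 ≈ 2069.1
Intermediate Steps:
V = -6 (V = 36 - 6*7 = 36 - 42 = -6)
H(X) = 7*X/4
d = 20 (d = 8 - 6*(-2) = 8 + 12 = 20)
Z(G, b) = -17*b + 2*G/(G + b) (Z(G, b) = -17*b + (2*G)/(G + b) = -17*b + 2*G/(G + b))
Z(-2, H(-5)) + 96*d = (-17*((7/4)*(-5))² + 2*(-2) - 17*(-2)*(7/4)*(-5))/(-2 + (7/4)*(-5)) + 96*20 = (-17*(-35/4)² - 4 - 17*(-2)*(-35/4))/(-2 - 35/4) + 1920 = (-17*1225/16 - 4 - 595/2)/(-43/4) + 1920 = -4*(-20825/16 - 4 - 595/2)/43 + 1920 = -4/43*(-25649/16) + 1920 = 25649/172 + 1920 = 355889/172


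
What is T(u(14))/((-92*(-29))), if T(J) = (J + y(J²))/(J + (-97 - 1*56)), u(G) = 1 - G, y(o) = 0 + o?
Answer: -39/110722 ≈ -0.00035223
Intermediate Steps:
y(o) = o
T(J) = (J + J²)/(-153 + J) (T(J) = (J + J²)/(J + (-97 - 1*56)) = (J + J²)/(J + (-97 - 56)) = (J + J²)/(J - 153) = (J + J²)/(-153 + J))
T(u(14))/((-92*(-29))) = ((1 - 1*14)*(1 + (1 - 1*14))/(-153 + (1 - 1*14)))/((-92*(-29))) = ((1 - 14)*(1 + (1 - 14))/(-153 + (1 - 14)))/2668 = -13*(1 - 13)/(-153 - 13)*(1/2668) = -13*(-12)/(-166)*(1/2668) = -13*(-1/166)*(-12)*(1/2668) = -78/83*1/2668 = -39/110722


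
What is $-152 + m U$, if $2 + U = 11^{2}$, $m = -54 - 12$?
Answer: $-8006$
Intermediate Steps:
$m = -66$
$U = 119$ ($U = -2 + 11^{2} = -2 + 121 = 119$)
$-152 + m U = -152 - 7854 = -8006$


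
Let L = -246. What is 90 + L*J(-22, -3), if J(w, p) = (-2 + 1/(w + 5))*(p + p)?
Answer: -50130/17 ≈ -2948.8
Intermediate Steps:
J(w, p) = 2*p*(-2 + 1/(5 + w)) (J(w, p) = (-2 + 1/(5 + w))*(2*p) = 2*p*(-2 + 1/(5 + w)))
90 + L*J(-22, -3) = 90 - (-492)*(-3)*(9 + 2*(-22))/(5 - 22) = 90 - (-492)*(-3)*(9 - 44)/(-17) = 90 - (-492)*(-3)*(-1)*(-35)/17 = 90 - 246*210/17 = 90 - 51660/17 = -50130/17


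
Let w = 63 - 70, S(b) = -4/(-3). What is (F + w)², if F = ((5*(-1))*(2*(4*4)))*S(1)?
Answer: 436921/9 ≈ 48547.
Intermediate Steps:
S(b) = 4/3 (S(b) = -4*(-⅓) = 4/3)
w = -7
F = -640/3 (F = ((5*(-1))*(2*(4*4)))*(4/3) = -10*16*(4/3) = -5*32*(4/3) = -160*4/3 = -640/3 ≈ -213.33)
(F + w)² = (-640/3 - 7)² = (-661/3)² = 436921/9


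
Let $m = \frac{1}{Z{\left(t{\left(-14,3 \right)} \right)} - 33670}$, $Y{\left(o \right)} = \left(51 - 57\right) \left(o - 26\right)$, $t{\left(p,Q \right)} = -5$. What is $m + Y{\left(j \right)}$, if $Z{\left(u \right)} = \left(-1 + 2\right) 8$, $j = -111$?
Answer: $\frac{27670163}{33662} \approx 822.0$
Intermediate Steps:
$Z{\left(u \right)} = 8$ ($Z{\left(u \right)} = 1 \cdot 8 = 8$)
$Y{\left(o \right)} = 156 - 6 o$ ($Y{\left(o \right)} = - 6 \left(-26 + o\right) = 156 - 6 o$)
$m = - \frac{1}{33662}$ ($m = \frac{1}{8 - 33670} = \frac{1}{-33662} = - \frac{1}{33662} \approx -2.9707 \cdot 10^{-5}$)
$m + Y{\left(j \right)} = - \frac{1}{33662} + \left(156 - -666\right) = - \frac{1}{33662} + \left(156 + 666\right) = - \frac{1}{33662} + 822 = \frac{27670163}{33662}$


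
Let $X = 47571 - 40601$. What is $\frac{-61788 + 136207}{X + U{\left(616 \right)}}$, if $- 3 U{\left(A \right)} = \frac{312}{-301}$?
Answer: $\frac{22400119}{2098074} \approx 10.677$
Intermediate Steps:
$U{\left(A \right)} = \frac{104}{301}$ ($U{\left(A \right)} = - \frac{312 \frac{1}{-301}}{3} = - \frac{312 \left(- \frac{1}{301}\right)}{3} = \left(- \frac{1}{3}\right) \left(- \frac{312}{301}\right) = \frac{104}{301}$)
$X = 6970$
$\frac{-61788 + 136207}{X + U{\left(616 \right)}} = \frac{-61788 + 136207}{6970 + \frac{104}{301}} = \frac{74419}{\frac{2098074}{301}} = 74419 \cdot \frac{301}{2098074} = \frac{22400119}{2098074}$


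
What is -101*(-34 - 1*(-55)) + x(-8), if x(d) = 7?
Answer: -2114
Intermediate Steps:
-101*(-34 - 1*(-55)) + x(-8) = -101*(-34 - 1*(-55)) + 7 = -101*(-34 + 55) + 7 = -101*21 + 7 = -2121 + 7 = -2114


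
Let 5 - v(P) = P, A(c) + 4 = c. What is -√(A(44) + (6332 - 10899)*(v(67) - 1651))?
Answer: -√7823311 ≈ -2797.0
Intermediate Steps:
A(c) = -4 + c
v(P) = 5 - P
-√(A(44) + (6332 - 10899)*(v(67) - 1651)) = -√((-4 + 44) + (6332 - 10899)*((5 - 1*67) - 1651)) = -√(40 - 4567*((5 - 67) - 1651)) = -√(40 - 4567*(-62 - 1651)) = -√(40 - 4567*(-1713)) = -√(40 + 7823271) = -√7823311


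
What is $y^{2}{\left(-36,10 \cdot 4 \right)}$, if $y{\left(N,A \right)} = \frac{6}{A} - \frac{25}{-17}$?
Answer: $\frac{303601}{115600} \approx 2.6263$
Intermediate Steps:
$y{\left(N,A \right)} = \frac{25}{17} + \frac{6}{A}$ ($y{\left(N,A \right)} = \frac{6}{A} - - \frac{25}{17} = \frac{6}{A} + \frac{25}{17} = \frac{25}{17} + \frac{6}{A}$)
$y^{2}{\left(-36,10 \cdot 4 \right)} = \left(\frac{25}{17} + \frac{6}{10 \cdot 4}\right)^{2} = \left(\frac{25}{17} + \frac{6}{40}\right)^{2} = \left(\frac{25}{17} + 6 \cdot \frac{1}{40}\right)^{2} = \left(\frac{25}{17} + \frac{3}{20}\right)^{2} = \left(\frac{551}{340}\right)^{2} = \frac{303601}{115600}$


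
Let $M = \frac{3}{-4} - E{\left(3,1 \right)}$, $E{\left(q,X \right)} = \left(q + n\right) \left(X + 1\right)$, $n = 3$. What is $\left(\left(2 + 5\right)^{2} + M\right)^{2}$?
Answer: $\frac{21025}{16} \approx 1314.1$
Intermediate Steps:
$E{\left(q,X \right)} = \left(1 + X\right) \left(3 + q\right)$ ($E{\left(q,X \right)} = \left(q + 3\right) \left(X + 1\right) = \left(3 + q\right) \left(1 + X\right) = \left(1 + X\right) \left(3 + q\right)$)
$M = - \frac{51}{4}$ ($M = \frac{3}{-4} - \left(3 + 3 + 3 \cdot 1 + 1 \cdot 3\right) = 3 \left(- \frac{1}{4}\right) - \left(3 + 3 + 3 + 3\right) = - \frac{3}{4} - 12 = - \frac{51}{4} \approx -12.75$)
$\left(\left(2 + 5\right)^{2} + M\right)^{2} = \left(\left(2 + 5\right)^{2} - \frac{51}{4}\right)^{2} = \left(7^{2} - \frac{51}{4}\right)^{2} = \left(49 - \frac{51}{4}\right)^{2} = \left(\frac{145}{4}\right)^{2} = \frac{21025}{16}$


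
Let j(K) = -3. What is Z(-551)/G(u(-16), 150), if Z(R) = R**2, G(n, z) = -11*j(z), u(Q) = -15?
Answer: 303601/33 ≈ 9200.0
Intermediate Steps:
G(n, z) = 33 (G(n, z) = -11*(-3) = 33)
Z(-551)/G(u(-16), 150) = (-551)**2/33 = 303601*(1/33) = 303601/33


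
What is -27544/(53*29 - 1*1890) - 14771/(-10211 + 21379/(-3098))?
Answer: 888060366982/11174235121 ≈ 79.474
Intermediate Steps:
-27544/(53*29 - 1*1890) - 14771/(-10211 + 21379/(-3098)) = -27544/(1537 - 1890) - 14771/(-10211 + 21379*(-1/3098)) = -27544/(-353) - 14771/(-10211 - 21379/3098) = -27544*(-1/353) - 14771/(-31655057/3098) = 27544/353 - 14771*(-3098/31655057) = 27544/353 + 45760558/31655057 = 888060366982/11174235121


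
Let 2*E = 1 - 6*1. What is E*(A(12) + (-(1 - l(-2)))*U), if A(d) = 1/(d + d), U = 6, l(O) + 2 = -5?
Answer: 5755/48 ≈ 119.90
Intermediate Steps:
l(O) = -7 (l(O) = -2 - 5 = -7)
E = -5/2 (E = (1 - 6*1)/2 = (1 - 6)/2 = (½)*(-5) = -5/2 ≈ -2.5000)
A(d) = 1/(2*d)
E*(A(12) + (-(1 - l(-2)))*U) = -5*((½)/12 - (1 - 1*(-7))*6)/2 = -5*((½)*(1/12) - (1 + 7)*6)/2 = -5*(1/24 - 1*8*6)/2 = -5*(1/24 - 8*6)/2 = -5*(1/24 - 48)/2 = -5/2*(-1151/24) = 5755/48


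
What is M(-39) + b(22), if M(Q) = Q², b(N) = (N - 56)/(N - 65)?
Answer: 65437/43 ≈ 1521.8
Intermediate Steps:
b(N) = (-56 + N)/(-65 + N)
M(-39) + b(22) = (-39)² + (-56 + 22)/(-65 + 22) = 1521 - 34/(-43) = 1521 - 1/43*(-34) = 1521 + 34/43 = 65437/43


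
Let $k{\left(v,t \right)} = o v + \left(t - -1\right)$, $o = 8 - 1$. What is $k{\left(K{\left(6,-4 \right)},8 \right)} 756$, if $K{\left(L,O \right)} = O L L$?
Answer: $-755244$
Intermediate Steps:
$o = 7$
$K{\left(L,O \right)} = O L^{2}$ ($K{\left(L,O \right)} = L O L = O L^{2}$)
$k{\left(v,t \right)} = 1 + t + 7 v$ ($k{\left(v,t \right)} = 7 v + \left(t - -1\right) = 7 v + \left(t + 1\right) = 7 v + \left(1 + t\right) = 1 + t + 7 v$)
$k{\left(K{\left(6,-4 \right)},8 \right)} 756 = \left(1 + 8 + 7 \left(- 4 \cdot 6^{2}\right)\right) 756 = \left(1 + 8 + 7 \left(\left(-4\right) 36\right)\right) 756 = \left(1 + 8 + 7 \left(-144\right)\right) 756 = \left(1 + 8 - 1008\right) 756 = \left(-999\right) 756 = -755244$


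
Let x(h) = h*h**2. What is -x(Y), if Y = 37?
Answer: -50653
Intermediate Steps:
x(h) = h**3
-x(Y) = -1*37**3 = -1*50653 = -50653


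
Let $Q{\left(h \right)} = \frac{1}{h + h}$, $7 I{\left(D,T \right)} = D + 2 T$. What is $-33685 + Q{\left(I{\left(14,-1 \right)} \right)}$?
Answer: $- \frac{808433}{24} \approx -33685.0$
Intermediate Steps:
$I{\left(D,T \right)} = \frac{D}{7} + \frac{2 T}{7}$ ($I{\left(D,T \right)} = \frac{D + 2 T}{7} = \frac{D}{7} + \frac{2 T}{7}$)
$Q{\left(h \right)} = \frac{1}{2 h}$
$-33685 + Q{\left(I{\left(14,-1 \right)} \right)} = -33685 + \frac{1}{2 \left(\frac{1}{7} \cdot 14 + \frac{2}{7} \left(-1\right)\right)} = -33685 + \frac{1}{2 \left(2 - \frac{2}{7}\right)} = -33685 + \frac{1}{2 \cdot \frac{12}{7}} = -33685 + \frac{1}{2} \cdot \frac{7}{12} = -33685 + \frac{7}{24} = - \frac{808433}{24}$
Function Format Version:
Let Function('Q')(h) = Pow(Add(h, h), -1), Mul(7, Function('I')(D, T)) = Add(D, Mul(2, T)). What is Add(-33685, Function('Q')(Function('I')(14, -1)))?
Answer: Rational(-808433, 24) ≈ -33685.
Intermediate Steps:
Function('I')(D, T) = Add(Mul(Rational(1, 7), D), Mul(Rational(2, 7), T)) (Function('I')(D, T) = Mul(Rational(1, 7), Add(D, Mul(2, T))) = Add(Mul(Rational(1, 7), D), Mul(Rational(2, 7), T)))
Function('Q')(h) = Mul(Rational(1, 2), Pow(h, -1)) (Function('Q')(h) = Pow(Mul(2, h), -1) = Mul(Rational(1, 2), Pow(h, -1)))
Add(-33685, Function('Q')(Function('I')(14, -1))) = Add(-33685, Mul(Rational(1, 2), Pow(Add(Mul(Rational(1, 7), 14), Mul(Rational(2, 7), -1)), -1))) = Add(-33685, Mul(Rational(1, 2), Pow(Add(2, Rational(-2, 7)), -1))) = Add(-33685, Mul(Rational(1, 2), Pow(Rational(12, 7), -1))) = Add(-33685, Mul(Rational(1, 2), Rational(7, 12))) = Add(-33685, Rational(7, 24)) = Rational(-808433, 24)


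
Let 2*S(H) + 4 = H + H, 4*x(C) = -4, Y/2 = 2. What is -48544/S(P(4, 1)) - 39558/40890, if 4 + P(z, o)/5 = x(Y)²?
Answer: 330715279/115855 ≈ 2854.6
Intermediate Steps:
Y = 4 (Y = 2*2 = 4)
x(C) = -1 (x(C) = (¼)*(-4) = -1)
P(z, o) = -15 (P(z, o) = -20 + 5*(-1)² = -20 + 5*1 = -20 + 5 = -15)
S(H) = -2 + H (S(H) = -2 + (H + H)/2 = -2 + (2*H)/2 = -2 + H)
-48544/S(P(4, 1)) - 39558/40890 = -48544/(-2 - 15) - 39558/40890 = -48544/(-17) - 39558*1/40890 = -48544*(-1/17) - 6593/6815 = 48544/17 - 6593/6815 = 330715279/115855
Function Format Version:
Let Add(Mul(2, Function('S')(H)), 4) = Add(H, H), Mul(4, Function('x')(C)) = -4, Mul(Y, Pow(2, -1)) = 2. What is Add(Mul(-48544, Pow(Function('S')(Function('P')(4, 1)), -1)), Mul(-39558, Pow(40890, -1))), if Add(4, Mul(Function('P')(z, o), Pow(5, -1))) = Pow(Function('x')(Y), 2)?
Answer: Rational(330715279, 115855) ≈ 2854.6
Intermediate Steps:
Y = 4 (Y = Mul(2, 2) = 4)
Function('x')(C) = -1 (Function('x')(C) = Mul(Rational(1, 4), -4) = -1)
Function('P')(z, o) = -15 (Function('P')(z, o) = Add(-20, Mul(5, Pow(-1, 2))) = Add(-20, Mul(5, 1)) = Add(-20, 5) = -15)
Function('S')(H) = Add(-2, H) (Function('S')(H) = Add(-2, Mul(Rational(1, 2), Add(H, H))) = Add(-2, Mul(Rational(1, 2), Mul(2, H))) = Add(-2, H))
Add(Mul(-48544, Pow(Function('S')(Function('P')(4, 1)), -1)), Mul(-39558, Pow(40890, -1))) = Add(Mul(-48544, Pow(Add(-2, -15), -1)), Mul(-39558, Pow(40890, -1))) = Add(Mul(-48544, Pow(-17, -1)), Mul(-39558, Rational(1, 40890))) = Add(Mul(-48544, Rational(-1, 17)), Rational(-6593, 6815)) = Add(Rational(48544, 17), Rational(-6593, 6815)) = Rational(330715279, 115855)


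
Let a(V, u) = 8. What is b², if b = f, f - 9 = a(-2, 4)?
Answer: 289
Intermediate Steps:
f = 17 (f = 9 + 8 = 17)
b = 17
b² = 17² = 289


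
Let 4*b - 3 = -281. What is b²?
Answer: 19321/4 ≈ 4830.3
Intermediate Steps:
b = -139/2 (b = ¾ + (¼)*(-281) = ¾ - 281/4 = -139/2 ≈ -69.500)
b² = (-139/2)² = 19321/4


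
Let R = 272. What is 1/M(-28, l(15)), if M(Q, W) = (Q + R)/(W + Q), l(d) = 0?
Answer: -7/61 ≈ -0.11475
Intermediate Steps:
M(Q, W) = (272 + Q)/(Q + W) (M(Q, W) = (Q + 272)/(W + Q) = (272 + Q)/(Q + W))
1/M(-28, l(15)) = 1/((272 - 28)/(-28 + 0)) = 1/(244/(-28)) = 1/(-1/28*244) = 1/(-61/7) = -7/61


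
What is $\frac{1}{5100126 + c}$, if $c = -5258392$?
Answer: $- \frac{1}{158266} \approx -6.3185 \cdot 10^{-6}$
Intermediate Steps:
$\frac{1}{5100126 + c} = \frac{1}{5100126 - 5258392} = \frac{1}{-158266} = - \frac{1}{158266}$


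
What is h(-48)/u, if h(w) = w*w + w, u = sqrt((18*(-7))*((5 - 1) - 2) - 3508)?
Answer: -12*I*sqrt(235)/5 ≈ -36.791*I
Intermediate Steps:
u = 4*I*sqrt(235) (u = sqrt(-126*(4 - 2) - 3508) = sqrt(-126*2 - 3508) = sqrt(-252 - 3508) = sqrt(-3760) = 4*I*sqrt(235) ≈ 61.319*I)
h(w) = w + w**2 (h(w) = w**2 + w = w + w**2)
h(-48)/u = (-48*(1 - 48))/((4*I*sqrt(235))) = (-48*(-47))*(-I*sqrt(235)/940) = 2256*(-I*sqrt(235)/940) = -12*I*sqrt(235)/5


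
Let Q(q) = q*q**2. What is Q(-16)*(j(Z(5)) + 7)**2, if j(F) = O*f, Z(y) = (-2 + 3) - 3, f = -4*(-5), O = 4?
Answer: -31002624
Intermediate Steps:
f = 20
Q(q) = q**3
Z(y) = -2 (Z(y) = 1 - 3 = -2)
j(F) = 80 (j(F) = 4*20 = 80)
Q(-16)*(j(Z(5)) + 7)**2 = (-16)**3*(80 + 7)**2 = -4096*87**2 = -4096*7569 = -31002624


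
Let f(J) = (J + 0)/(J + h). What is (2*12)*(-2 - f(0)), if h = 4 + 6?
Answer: -48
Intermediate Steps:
h = 10
f(J) = J/(10 + J) (f(J) = (J + 0)/(J + 10) = J/(10 + J))
(2*12)*(-2 - f(0)) = (2*12)*(-2 - 0/(10 + 0)) = 24*(-2 - 0/10) = 24*(-2 - 1*0) = 24*(-2 + 0) = 24*(-2) = -48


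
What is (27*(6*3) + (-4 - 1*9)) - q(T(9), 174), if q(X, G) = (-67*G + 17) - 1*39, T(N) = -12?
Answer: 12153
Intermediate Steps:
q(X, G) = -22 - 67*G (q(X, G) = (17 - 67*G) - 39 = -22 - 67*G)
(27*(6*3) + (-4 - 1*9)) - q(T(9), 174) = (27*(6*3) + (-4 - 1*9)) - (-22 - 67*174) = (27*18 + (-4 - 9)) - (-22 - 11658) = (486 - 13) - 1*(-11680) = 473 + 11680 = 12153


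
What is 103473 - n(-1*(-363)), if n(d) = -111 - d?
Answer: 103947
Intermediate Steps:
103473 - n(-1*(-363)) = 103473 - (-111 - (-1)*(-363)) = 103473 - (-111 - 1*363) = 103473 - (-111 - 363) = 103473 - 1*(-474) = 103473 + 474 = 103947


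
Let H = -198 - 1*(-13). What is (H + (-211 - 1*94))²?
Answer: 240100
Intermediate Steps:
H = -185 (H = -198 + 13 = -185)
(H + (-211 - 1*94))² = (-185 + (-211 - 1*94))² = (-185 + (-211 - 94))² = (-185 - 305)² = (-490)² = 240100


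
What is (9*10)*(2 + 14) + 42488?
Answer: 43928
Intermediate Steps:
(9*10)*(2 + 14) + 42488 = 90*16 + 42488 = 1440 + 42488 = 43928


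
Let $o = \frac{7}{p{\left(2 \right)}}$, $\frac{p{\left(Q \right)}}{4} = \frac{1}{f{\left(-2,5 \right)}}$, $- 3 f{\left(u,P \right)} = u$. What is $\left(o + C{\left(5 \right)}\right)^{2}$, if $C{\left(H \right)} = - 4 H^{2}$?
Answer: $\frac{351649}{36} \approx 9768.0$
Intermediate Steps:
$f{\left(u,P \right)} = - \frac{u}{3}$
$p{\left(Q \right)} = 6$ ($p{\left(Q \right)} = \frac{4}{\left(- \frac{1}{3}\right) \left(-2\right)} = \frac{4}{\frac{2}{3}} = 4 \cdot \frac{3}{2} = 6$)
$o = \frac{7}{6} \approx 1.1667$
$\left(o + C{\left(5 \right)}\right)^{2} = \left(\frac{7}{6} - 4 \cdot 5^{2}\right)^{2} = \left(\frac{7}{6} - 100\right)^{2} = \left(- \frac{593}{6}\right)^{2} = \frac{351649}{36}$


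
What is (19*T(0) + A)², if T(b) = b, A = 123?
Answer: 15129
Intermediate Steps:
(19*T(0) + A)² = (19*0 + 123)² = (0 + 123)² = 123² = 15129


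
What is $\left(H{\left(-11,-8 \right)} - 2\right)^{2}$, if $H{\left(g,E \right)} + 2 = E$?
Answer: $144$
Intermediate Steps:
$H{\left(g,E \right)} = -2 + E$
$\left(H{\left(-11,-8 \right)} - 2\right)^{2} = \left(\left(-2 - 8\right) - 2\right)^{2} = \left(-10 - 2\right)^{2} = \left(-12\right)^{2} = 144$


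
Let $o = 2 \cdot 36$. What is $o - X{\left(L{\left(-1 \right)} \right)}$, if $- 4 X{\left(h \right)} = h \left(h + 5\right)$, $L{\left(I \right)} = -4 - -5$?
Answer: $\frac{147}{2} \approx 73.5$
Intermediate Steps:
$L{\left(I \right)} = 1$ ($L{\left(I \right)} = -4 + 5 = 1$)
$o = 72$
$X{\left(h \right)} = - \frac{h \left(5 + h\right)}{4}$ ($X{\left(h \right)} = - \frac{h \left(h + 5\right)}{4} = - \frac{h \left(5 + h\right)}{4}$)
$o - X{\left(L{\left(-1 \right)} \right)} = 72 - \left(- \frac{1}{4}\right) 1 \left(5 + 1\right) = 72 - \left(- \frac{1}{4}\right) 1 \cdot 6 = 72 - - \frac{3}{2} = 72 + \frac{3}{2} = \frac{147}{2}$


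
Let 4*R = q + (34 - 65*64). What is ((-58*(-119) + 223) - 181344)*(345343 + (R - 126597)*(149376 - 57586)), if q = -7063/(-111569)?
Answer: 455406506524821226869/223138 ≈ 2.0409e+15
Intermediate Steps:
q = 7063/111569 (q = -7063*(-1/111569) = 7063/111569 ≈ 0.063306)
R = -460326631/446276 (R = (7063/111569 + (34 - 65*64))/4 = (7063/111569 + (34 - 4160))/4 = (7063/111569 - 4126)/4 = (¼)*(-460326631/111569) = -460326631/446276 ≈ -1031.5)
((-58*(-119) + 223) - 181344)*(345343 + (R - 126597)*(149376 - 57586)) = ((-58*(-119) + 223) - 181344)*(345343 + (-460326631/446276 - 126597)*(149376 - 57586)) = ((6902 + 223) - 181344)*(345343 - 56957529403/446276*91790) = (7125 - 181344)*(345343 - 2614065811950685/223138) = -174219*(-2613988752804351/223138) = 455406506524821226869/223138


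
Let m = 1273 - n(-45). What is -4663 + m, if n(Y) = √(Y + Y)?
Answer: -3390 - 3*I*√10 ≈ -3390.0 - 9.4868*I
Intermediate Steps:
n(Y) = √2*√Y (n(Y) = √(2*Y) = √2*√Y)
m = 1273 - 3*I*√10 (m = 1273 - √2*√(-45) = 1273 - √2*3*I*√5 = 1273 - 3*I*√10 ≈ 1273.0 - 9.4868*I)
-4663 + m = -4663 + (1273 - 3*I*√10) = -3390 - 3*I*√10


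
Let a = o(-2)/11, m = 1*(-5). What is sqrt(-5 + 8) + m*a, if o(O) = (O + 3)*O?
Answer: 10/11 + sqrt(3) ≈ 2.6411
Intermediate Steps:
m = -5
o(O) = O*(3 + O) (o(O) = (3 + O)*O = O*(3 + O))
a = -2/11 (a = -2*(3 - 2)/11 = -2*1*(1/11) = -2*1/11 = -2/11 ≈ -0.18182)
sqrt(-5 + 8) + m*a = sqrt(-5 + 8) - 5*(-2/11) = sqrt(3) + 10/11 = 10/11 + sqrt(3)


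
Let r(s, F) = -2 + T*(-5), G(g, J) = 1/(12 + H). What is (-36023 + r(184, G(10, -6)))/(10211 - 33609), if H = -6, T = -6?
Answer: 35995/23398 ≈ 1.5384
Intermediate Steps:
G(g, J) = 1/6 (G(g, J) = 1/(12 - 6) = 1/6)
r(s, F) = 28 (r(s, F) = -2 - 6*(-5) = -2 + 30 = 28)
(-36023 + r(184, G(10, -6)))/(10211 - 33609) = (-36023 + 28)/(10211 - 33609) = -35995/(-23398) = -35995*(-1/23398) = 35995/23398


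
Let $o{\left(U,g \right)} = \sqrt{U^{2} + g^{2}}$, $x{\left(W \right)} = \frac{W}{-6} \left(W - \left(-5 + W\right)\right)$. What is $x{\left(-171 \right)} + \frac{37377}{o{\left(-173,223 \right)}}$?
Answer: $\frac{285}{2} + \frac{37377 \sqrt{79658}}{79658} \approx 274.93$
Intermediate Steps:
$x{\left(W \right)} = - \frac{5 W}{6}$ ($x{\left(W \right)} = W \left(- \frac{1}{6}\right) 5 = - \frac{W}{6} \cdot 5 = - \frac{5 W}{6}$)
$x{\left(-171 \right)} + \frac{37377}{o{\left(-173,223 \right)}} = \left(- \frac{5}{6}\right) \left(-171\right) + \frac{37377}{\sqrt{\left(-173\right)^{2} + 223^{2}}} = \frac{285}{2} + \frac{37377}{\sqrt{29929 + 49729}} = \frac{285}{2} + \frac{37377}{\sqrt{79658}} = \frac{285}{2} + 37377 \frac{\sqrt{79658}}{79658} = \frac{285}{2} + \frac{37377 \sqrt{79658}}{79658}$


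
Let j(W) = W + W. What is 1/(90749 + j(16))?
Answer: 1/90781 ≈ 1.1016e-5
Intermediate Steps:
j(W) = 2*W
1/(90749 + j(16)) = 1/(90749 + 2*16) = 1/(90749 + 32) = 1/90781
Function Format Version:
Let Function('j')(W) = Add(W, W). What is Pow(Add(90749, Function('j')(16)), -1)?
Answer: Rational(1, 90781) ≈ 1.1016e-5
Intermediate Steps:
Function('j')(W) = Mul(2, W)
Pow(Add(90749, Function('j')(16)), -1) = Pow(Add(90749, Mul(2, 16)), -1) = Pow(Add(90749, 32), -1) = Pow(90781, -1) = Rational(1, 90781)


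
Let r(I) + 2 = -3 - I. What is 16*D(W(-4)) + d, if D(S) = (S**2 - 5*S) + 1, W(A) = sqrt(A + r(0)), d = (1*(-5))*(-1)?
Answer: -123 - 240*I ≈ -123.0 - 240.0*I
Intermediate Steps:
r(I) = -5 - I (r(I) = -2 + (-3 - I) = -5 - I)
d = 5 (d = -5*(-1) = 5)
W(A) = sqrt(-5 + A) (W(A) = sqrt(A + (-5 - 1*0)) = sqrt(A + (-5 + 0)) = sqrt(A - 5) = sqrt(-5 + A))
D(S) = 1 + S**2 - 5*S
16*D(W(-4)) + d = 16*(1 + (sqrt(-5 - 4))**2 - 5*sqrt(-5 - 4)) + 5 = 16*(1 + (sqrt(-9))**2 - 15*I) + 5 = 16*(1 + (3*I)**2 - 15*I) + 5 = 16*(1 - 9 - 15*I) + 5 = 16*(-8 - 15*I) + 5 = (-128 - 240*I) + 5 = -123 - 240*I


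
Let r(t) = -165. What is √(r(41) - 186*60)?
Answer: 5*I*√453 ≈ 106.42*I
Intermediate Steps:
√(r(41) - 186*60) = √(-165 - 186*60) = √(-165 - 11160) = √(-11325) = 5*I*√453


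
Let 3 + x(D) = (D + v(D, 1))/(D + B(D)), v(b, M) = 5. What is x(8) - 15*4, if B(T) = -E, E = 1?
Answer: -428/7 ≈ -61.143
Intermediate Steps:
B(T) = -1 (B(T) = -1*1 = -1)
x(D) = -3 + (5 + D)/(-1 + D) (x(D) = -3 + (D + 5)/(D - 1) = -3 + (5 + D)/(-1 + D))
x(8) - 15*4 = 2*(4 - 1*8)/(-1 + 8) - 15*4 = 2*(4 - 8)/7 - 60 = 2*(⅐)*(-4) - 60 = -8/7 - 60 = -428/7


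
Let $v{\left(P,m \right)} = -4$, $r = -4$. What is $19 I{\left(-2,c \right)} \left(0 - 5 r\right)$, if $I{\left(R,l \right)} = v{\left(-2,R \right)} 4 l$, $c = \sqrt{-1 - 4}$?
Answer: $- 6080 i \sqrt{5} \approx - 13595.0 i$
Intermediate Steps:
$c = i \sqrt{5}$ ($c = \sqrt{-5} = i \sqrt{5} \approx 2.2361 i$)
$I{\left(R,l \right)} = - 16 l$ ($I{\left(R,l \right)} = \left(-4\right) 4 l = - 16 l$)
$19 I{\left(-2,c \right)} \left(0 - 5 r\right) = 19 \left(- 16 i \sqrt{5}\right) \left(0 - -20\right) = 19 \left(- 16 i \sqrt{5}\right) \left(0 + 20\right) = - 304 i \sqrt{5} \cdot 20 = - 6080 i \sqrt{5}$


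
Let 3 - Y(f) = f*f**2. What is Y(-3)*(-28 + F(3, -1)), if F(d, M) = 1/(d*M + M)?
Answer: -1695/2 ≈ -847.50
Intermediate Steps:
F(d, M) = 1/(M + M*d) (F(d, M) = 1/(M*d + M) = 1/(M + M*d))
Y(f) = 3 - f**3 (Y(f) = 3 - f*f**2 = 3 - f**3)
Y(-3)*(-28 + F(3, -1)) = (3 - 1*(-3)**3)*(-28 + 1/((-1)*(1 + 3))) = (3 - 1*(-27))*(-28 - 1/4) = (3 + 27)*(-28 - 1*1/4) = 30*(-28 - 1/4) = 30*(-113/4) = -1695/2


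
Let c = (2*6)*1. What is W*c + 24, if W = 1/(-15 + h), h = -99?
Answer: 454/19 ≈ 23.895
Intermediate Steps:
c = 12 (c = 12*1 = 12)
W = -1/114 (W = 1/(-15 - 99) = 1/(-114) = -1/114 ≈ -0.0087719)
W*c + 24 = -1/114*12 + 24 = -2/19 + 24 = 454/19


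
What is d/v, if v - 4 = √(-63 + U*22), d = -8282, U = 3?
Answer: -33128/13 + 8282*√3/13 ≈ -1444.9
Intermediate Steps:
v = 4 + √3 (v = 4 + √(-63 + 3*22) = 4 + √(-63 + 66) = 4 + √3 ≈ 5.7320)
d/v = -8282/(4 + √3)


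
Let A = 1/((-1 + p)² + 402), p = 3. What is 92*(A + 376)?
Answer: 7022222/203 ≈ 34592.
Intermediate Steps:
A = 1/406 (A = 1/((-1 + 3)² + 402) = 1/(2² + 402) = 1/(4 + 402) = 1/406 ≈ 0.0024631)
92*(A + 376) = 92*(1/406 + 376) = 92*(152657/406) = 7022222/203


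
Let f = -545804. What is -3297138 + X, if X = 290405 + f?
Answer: -3552537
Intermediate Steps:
X = -255399 (X = 290405 - 545804 = -255399)
-3297138 + X = -3297138 - 255399 = -3552537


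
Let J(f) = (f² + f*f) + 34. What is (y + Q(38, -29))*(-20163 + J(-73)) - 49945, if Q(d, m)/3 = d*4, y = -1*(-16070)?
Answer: -156567691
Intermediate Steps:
y = 16070
Q(d, m) = 12*d (Q(d, m) = 3*(d*4) = 3*(4*d) = 12*d)
J(f) = 34 + 2*f² (J(f) = (f² + f²) + 34 = 2*f² + 34 = 34 + 2*f²)
(y + Q(38, -29))*(-20163 + J(-73)) - 49945 = (16070 + 12*38)*(-20163 + (34 + 2*(-73)²)) - 49945 = (16070 + 456)*(-20163 + (34 + 2*5329)) - 49945 = 16526*(-20163 + (34 + 10658)) - 49945 = 16526*(-20163 + 10692) - 49945 = 16526*(-9471) - 49945 = -156517746 - 49945 = -156567691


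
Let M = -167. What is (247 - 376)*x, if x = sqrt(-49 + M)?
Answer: -774*I*sqrt(6) ≈ -1895.9*I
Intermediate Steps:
x = 6*I*sqrt(6) (x = sqrt(-49 - 167) = sqrt(-216) = 6*I*sqrt(6) ≈ 14.697*I)
(247 - 376)*x = (247 - 376)*(6*I*sqrt(6)) = -774*I*sqrt(6)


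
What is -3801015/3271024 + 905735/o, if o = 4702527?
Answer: -14911694742265/15382078677648 ≈ -0.96942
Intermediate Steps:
-3801015/3271024 + 905735/o = -3801015/3271024 + 905735/4702527 = -14911694742265/15382078677648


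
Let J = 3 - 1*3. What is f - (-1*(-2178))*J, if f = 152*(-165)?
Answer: -25080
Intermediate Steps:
J = 0 (J = 3 - 3 = 0)
f = -25080
f - (-1*(-2178))*J = -25080 - (-1*(-2178))*0 = -25080 - 2178*0 = -25080 - 1*0 = -25080 + 0 = -25080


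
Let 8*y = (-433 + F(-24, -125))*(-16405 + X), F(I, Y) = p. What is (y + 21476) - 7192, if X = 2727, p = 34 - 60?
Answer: 3196237/4 ≈ 7.9906e+5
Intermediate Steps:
p = -26
F(I, Y) = -26
y = 3139101/4 (y = ((-433 - 26)*(-16405 + 2727))/8 = (-459*(-13678))/8 = (1/8)*6278202 = 3139101/4 ≈ 7.8478e+5)
(y + 21476) - 7192 = (3139101/4 + 21476) - 7192 = 3225005/4 - 7192 = 3196237/4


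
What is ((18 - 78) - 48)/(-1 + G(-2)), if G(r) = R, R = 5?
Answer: -27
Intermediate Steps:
G(r) = 5
((18 - 78) - 48)/(-1 + G(-2)) = ((18 - 78) - 48)/(-1 + 5) = (-60 - 48)/4 = -108*¼ = -27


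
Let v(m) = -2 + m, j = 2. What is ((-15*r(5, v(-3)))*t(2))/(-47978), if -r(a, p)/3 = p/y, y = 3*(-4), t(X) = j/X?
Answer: -75/191912 ≈ -0.00039080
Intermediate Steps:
t(X) = 2/X
y = -12
r(a, p) = p/4 (r(a, p) = -3*p/(-12) = -3*p*(-1)/12 = -(-1)*p/4 = p/4)
((-15*r(5, v(-3)))*t(2))/(-47978) = ((-15*(-2 - 3)/4)*(2/2))/(-47978) = ((-15*(-5)/4)*(2*(1/2)))*(-1/47978) = (-15*(-5/4)*1)*(-1/47978) = ((75/4)*1)*(-1/47978) = (75/4)*(-1/47978) = -75/191912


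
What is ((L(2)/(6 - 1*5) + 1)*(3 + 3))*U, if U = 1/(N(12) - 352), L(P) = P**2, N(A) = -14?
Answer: -5/61 ≈ -0.081967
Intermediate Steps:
U = -1/366 (U = 1/(-14 - 352) = 1/(-366) = -1/366 ≈ -0.0027322)
((L(2)/(6 - 1*5) + 1)*(3 + 3))*U = ((2**2/(6 - 1*5) + 1)*(3 + 3))*(-1/366) = ((4/(6 - 5) + 1)*6)*(-1/366) = ((4/1 + 1)*6)*(-1/366) = ((4*1 + 1)*6)*(-1/366) = ((4 + 1)*6)*(-1/366) = (5*6)*(-1/366) = 30*(-1/366) = -5/61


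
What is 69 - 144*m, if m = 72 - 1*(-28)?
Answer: -14331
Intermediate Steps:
m = 100 (m = 72 + 28 = 100)
69 - 144*m = 69 - 144*100 = 69 - 14400 = -14331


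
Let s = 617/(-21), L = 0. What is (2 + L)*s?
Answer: -1234/21 ≈ -58.762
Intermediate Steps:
s = -617/21 (s = 617*(-1/21) = -617/21 ≈ -29.381)
(2 + L)*s = (2 + 0)*(-617/21) = 2*(-617/21) = -1234/21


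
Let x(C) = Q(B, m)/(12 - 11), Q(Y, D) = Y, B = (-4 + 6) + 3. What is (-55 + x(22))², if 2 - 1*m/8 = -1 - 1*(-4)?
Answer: 2500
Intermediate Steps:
m = -8 (m = 16 - 8*(-1 - 1*(-4)) = 16 - 8*(-1 + 4) = 16 - 8*3 = 16 - 24 = -8)
B = 5 (B = 2 + 3 = 5)
x(C) = 5 (x(C) = 5/(12 - 11) = 5/1 = 5*1 = 5)
(-55 + x(22))² = (-55 + 5)² = (-50)² = 2500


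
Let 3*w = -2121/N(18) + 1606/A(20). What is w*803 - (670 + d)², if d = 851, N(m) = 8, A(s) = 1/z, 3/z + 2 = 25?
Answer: -428413783/184 ≈ -2.3283e+6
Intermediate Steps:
z = 3/23 (z = 3/(-2 + 25) = 3/23 ≈ 0.13043)
A(s) = 23/3 (A(s) = 1/(3/23) = 23/3)
w = -3413/184 (w = (-2121/8 + 1606/(23/3))/3 = (-2121*⅛ + 1606*(3/23))/3 = (-2121/8 + 4818/23)/3 = (⅓)*(-10239/184) = -3413/184 ≈ -18.549)
w*803 - (670 + d)² = -3413/184*803 - (670 + 851)² = -2740639/184 - 1*1521² = -2740639/184 - 1*2313441 = -2740639/184 - 2313441 = -428413783/184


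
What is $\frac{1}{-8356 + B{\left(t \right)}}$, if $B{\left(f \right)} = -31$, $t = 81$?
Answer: $- \frac{1}{8387} \approx -0.00011923$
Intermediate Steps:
$\frac{1}{-8356 + B{\left(t \right)}} = \frac{1}{-8356 - 31} = \frac{1}{-8387} = - \frac{1}{8387}$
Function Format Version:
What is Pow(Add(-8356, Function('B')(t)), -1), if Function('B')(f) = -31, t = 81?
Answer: Rational(-1, 8387) ≈ -0.00011923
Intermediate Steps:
Pow(Add(-8356, Function('B')(t)), -1) = Pow(Add(-8356, -31), -1) = Pow(-8387, -1) = Rational(-1, 8387)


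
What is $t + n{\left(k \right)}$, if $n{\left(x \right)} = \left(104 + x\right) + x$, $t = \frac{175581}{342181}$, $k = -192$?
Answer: $- \frac{13662157}{48883} \approx -279.49$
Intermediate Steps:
$t = \frac{25083}{48883}$ ($t = 175581 \cdot \frac{1}{342181} = \frac{25083}{48883} \approx 0.51312$)
$n{\left(x \right)} = 104 + 2 x$
$t + n{\left(k \right)} = \frac{25083}{48883} + \left(104 + 2 \left(-192\right)\right) = \frac{25083}{48883} + \left(104 - 384\right) = \frac{25083}{48883} - 280 = - \frac{13662157}{48883}$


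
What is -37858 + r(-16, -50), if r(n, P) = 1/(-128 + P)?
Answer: -6738725/178 ≈ -37858.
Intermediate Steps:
-37858 + r(-16, -50) = -37858 + 1/(-128 - 50) = -37858 + 1/(-178) = -37858 - 1/178 = -6738725/178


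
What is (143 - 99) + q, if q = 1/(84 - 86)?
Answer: 87/2 ≈ 43.500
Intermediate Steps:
q = -½ (q = 1/(-2) = -½ ≈ -0.50000)
(143 - 99) + q = (143 - 99) - ½ = 44 - ½ = 87/2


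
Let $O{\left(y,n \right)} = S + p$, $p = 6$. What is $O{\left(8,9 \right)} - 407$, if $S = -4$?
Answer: $-405$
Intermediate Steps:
$O{\left(y,n \right)} = 2$ ($O{\left(y,n \right)} = -4 + 6 = 2$)
$O{\left(8,9 \right)} - 407 = 2 - 407 = -405$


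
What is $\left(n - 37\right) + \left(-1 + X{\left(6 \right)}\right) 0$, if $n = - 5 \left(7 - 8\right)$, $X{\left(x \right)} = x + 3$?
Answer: $-32$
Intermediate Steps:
$X{\left(x \right)} = 3 + x$
$n = 5$ ($n = \left(-5\right) \left(-1\right) = 5$)
$\left(n - 37\right) + \left(-1 + X{\left(6 \right)}\right) 0 = \left(5 - 37\right) + \left(-1 + \left(3 + 6\right)\right) 0 = -32 + \left(-1 + 9\right) 0 = -32 + 8 \cdot 0 = -32 + 0 = -32$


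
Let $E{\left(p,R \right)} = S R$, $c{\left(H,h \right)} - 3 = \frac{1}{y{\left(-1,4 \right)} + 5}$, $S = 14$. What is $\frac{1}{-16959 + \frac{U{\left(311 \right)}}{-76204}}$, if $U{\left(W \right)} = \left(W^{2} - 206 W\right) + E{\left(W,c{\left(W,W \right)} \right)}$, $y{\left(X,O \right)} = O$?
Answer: $- \frac{685836}{11631387011} \approx -5.8964 \cdot 10^{-5}$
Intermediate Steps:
$c{\left(H,h \right)} = \frac{28}{9}$ ($c{\left(H,h \right)} = 3 + \frac{1}{4 + 5} = 3 + \frac{1}{9} = \frac{28}{9}$)
$E{\left(p,R \right)} = 14 R$
$U{\left(W \right)} = \frac{392}{9} + W^{2} - 206 W$ ($U{\left(W \right)} = \left(W^{2} - 206 W\right) + 14 \cdot \frac{28}{9} = \left(W^{2} - 206 W\right) + \frac{392}{9} = \frac{392}{9} + W^{2} - 206 W$)
$\frac{1}{-16959 + \frac{U{\left(311 \right)}}{-76204}} = \frac{1}{-16959 + \frac{\frac{392}{9} + 311^{2} - 64066}{-76204}} = \frac{1}{-16959 + \left(\frac{392}{9} + 96721 - 64066\right) \left(- \frac{1}{76204}\right)} = \frac{1}{-16959 + \frac{294287}{9} \left(- \frac{1}{76204}\right)} = \frac{1}{-16959 - \frac{294287}{685836}} = \frac{1}{- \frac{11631387011}{685836}} = - \frac{685836}{11631387011}$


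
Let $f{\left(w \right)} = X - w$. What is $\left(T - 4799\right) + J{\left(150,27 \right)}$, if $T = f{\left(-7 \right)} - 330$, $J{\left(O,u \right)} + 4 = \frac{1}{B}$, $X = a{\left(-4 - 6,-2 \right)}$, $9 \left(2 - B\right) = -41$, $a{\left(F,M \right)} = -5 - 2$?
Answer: $- \frac{302838}{59} \approx -5132.8$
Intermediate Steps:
$a{\left(F,M \right)} = -7$
$B = \frac{59}{9}$ ($B = 2 - - \frac{41}{9} = 2 + \frac{41}{9} = \frac{59}{9} \approx 6.5556$)
$X = -7$
$J{\left(O,u \right)} = - \frac{227}{59}$ ($J{\left(O,u \right)} = -4 + \frac{1}{\frac{59}{9}} = -4 + \frac{9}{59} = - \frac{227}{59}$)
$f{\left(w \right)} = -7 - w$
$T = -330$ ($T = \left(-7 - -7\right) - 330 = \left(-7 + 7\right) - 330 = 0 - 330 = -330$)
$\left(T - 4799\right) + J{\left(150,27 \right)} = \left(-330 - 4799\right) - \frac{227}{59} = -5129 - \frac{227}{59} = - \frac{302838}{59}$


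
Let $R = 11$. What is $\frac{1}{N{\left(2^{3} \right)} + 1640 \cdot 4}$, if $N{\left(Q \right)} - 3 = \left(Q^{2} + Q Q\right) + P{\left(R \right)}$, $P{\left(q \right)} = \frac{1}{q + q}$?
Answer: $\frac{22}{147203} \approx 0.00014945$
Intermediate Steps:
$P{\left(q \right)} = \frac{1}{2 q}$
$N{\left(Q \right)} = \frac{67}{22} + 2 Q^{2}$ ($N{\left(Q \right)} = 3 + \left(\left(Q^{2} + Q Q\right) + \frac{1}{2 \cdot 11}\right) = 3 + \left(\left(Q^{2} + Q^{2}\right) + \frac{1}{2} \cdot \frac{1}{11}\right) = 3 + \left(2 Q^{2} + \frac{1}{22}\right) = 3 + \left(\frac{1}{22} + 2 Q^{2}\right) = \frac{67}{22} + 2 Q^{2}$)
$\frac{1}{N{\left(2^{3} \right)} + 1640 \cdot 4} = \frac{1}{\left(\frac{67}{22} + 2 \left(2^{3}\right)^{2}\right) + 1640 \cdot 4} = \frac{1}{\left(\frac{67}{22} + 2 \cdot 8^{2}\right) + 6560} = \frac{1}{\left(\frac{67}{22} + 2 \cdot 64\right) + 6560} = \frac{1}{\left(\frac{67}{22} + 128\right) + 6560} = \frac{1}{\frac{2883}{22} + 6560} = \frac{1}{\frac{147203}{22}} = \frac{22}{147203}$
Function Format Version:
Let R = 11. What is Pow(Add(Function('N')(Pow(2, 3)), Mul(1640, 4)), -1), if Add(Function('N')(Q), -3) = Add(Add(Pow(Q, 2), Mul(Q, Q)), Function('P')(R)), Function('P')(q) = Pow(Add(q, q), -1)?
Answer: Rational(22, 147203) ≈ 0.00014945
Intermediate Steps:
Function('P')(q) = Mul(Rational(1, 2), Pow(q, -1)) (Function('P')(q) = Pow(Mul(2, q), -1) = Mul(Rational(1, 2), Pow(q, -1)))
Function('N')(Q) = Add(Rational(67, 22), Mul(2, Pow(Q, 2))) (Function('N')(Q) = Add(3, Add(Add(Pow(Q, 2), Mul(Q, Q)), Mul(Rational(1, 2), Pow(11, -1)))) = Add(3, Add(Add(Pow(Q, 2), Pow(Q, 2)), Mul(Rational(1, 2), Rational(1, 11)))) = Add(3, Add(Mul(2, Pow(Q, 2)), Rational(1, 22))) = Add(3, Add(Rational(1, 22), Mul(2, Pow(Q, 2)))) = Add(Rational(67, 22), Mul(2, Pow(Q, 2))))
Pow(Add(Function('N')(Pow(2, 3)), Mul(1640, 4)), -1) = Pow(Add(Add(Rational(67, 22), Mul(2, Pow(Pow(2, 3), 2))), Mul(1640, 4)), -1) = Pow(Add(Add(Rational(67, 22), Mul(2, Pow(8, 2))), 6560), -1) = Pow(Add(Add(Rational(67, 22), Mul(2, 64)), 6560), -1) = Pow(Add(Add(Rational(67, 22), 128), 6560), -1) = Pow(Add(Rational(2883, 22), 6560), -1) = Pow(Rational(147203, 22), -1) = Rational(22, 147203)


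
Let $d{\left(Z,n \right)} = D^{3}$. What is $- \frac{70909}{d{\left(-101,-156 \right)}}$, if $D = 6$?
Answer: $- \frac{70909}{216} \approx -328.28$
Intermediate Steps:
$d{\left(Z,n \right)} = 216$ ($d{\left(Z,n \right)} = 6^{3} = 216$)
$- \frac{70909}{d{\left(-101,-156 \right)}} = - \frac{70909}{216}$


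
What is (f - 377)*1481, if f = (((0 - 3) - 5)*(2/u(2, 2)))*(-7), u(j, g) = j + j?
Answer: -516869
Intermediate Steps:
u(j, g) = 2*j
f = 28 (f = (((0 - 3) - 5)*(2/((2*2))))*(-7) = ((-3 - 5)*(2/4))*(-7) = -16/4*(-7) = -8*1/2*(-7) = -4*(-7) = 28)
(f - 377)*1481 = (28 - 377)*1481 = -349*1481 = -516869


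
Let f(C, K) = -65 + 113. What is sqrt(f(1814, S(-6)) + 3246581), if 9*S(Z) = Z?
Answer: sqrt(3246629) ≈ 1801.8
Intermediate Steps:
S(Z) = Z/9
f(C, K) = 48
sqrt(f(1814, S(-6)) + 3246581) = sqrt(48 + 3246581) = sqrt(3246629)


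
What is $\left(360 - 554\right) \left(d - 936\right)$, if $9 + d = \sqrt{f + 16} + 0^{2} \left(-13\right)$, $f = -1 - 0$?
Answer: $183330 - 194 \sqrt{15} \approx 1.8258 \cdot 10^{5}$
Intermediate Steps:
$f = -1$ ($f = -1 + 0 = -1$)
$d = -9 + \sqrt{15}$ ($d = -9 + \left(\sqrt{-1 + 16} + 0^{2} \left(-13\right)\right) = -9 + \left(\sqrt{15} + 0 \left(-13\right)\right) = -9 + \left(\sqrt{15} + 0\right) = -9 + \sqrt{15} \approx -5.127$)
$\left(360 - 554\right) \left(d - 936\right) = \left(360 - 554\right) \left(\left(-9 + \sqrt{15}\right) - 936\right) = - 194 \left(\left(-9 + \sqrt{15}\right) + \left(-1226 + 290\right)\right) = - 194 \left(\left(-9 + \sqrt{15}\right) - 936\right) = - 194 \left(-945 + \sqrt{15}\right) = 183330 - 194 \sqrt{15}$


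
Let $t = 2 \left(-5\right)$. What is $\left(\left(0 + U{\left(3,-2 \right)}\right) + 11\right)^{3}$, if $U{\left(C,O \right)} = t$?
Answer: $1$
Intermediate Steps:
$t = -10$
$U{\left(C,O \right)} = -10$
$\left(\left(0 + U{\left(3,-2 \right)}\right) + 11\right)^{3} = \left(\left(0 - 10\right) + 11\right)^{3} = \left(-10 + 11\right)^{3} = 1^{3} = 1$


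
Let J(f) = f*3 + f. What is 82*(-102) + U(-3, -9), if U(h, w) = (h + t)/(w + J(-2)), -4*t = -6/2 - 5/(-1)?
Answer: -284369/34 ≈ -8363.8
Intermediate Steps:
J(f) = 4*f (J(f) = 3*f + f = 4*f)
t = -½ (t = -(-6/2 - 5/(-1))/4 = -(-6*½ - 5*(-1))/4 = -(-3 + 5)/4 = -¼*2 = -½ ≈ -0.50000)
U(h, w) = (-½ + h)/(-8 + w) (U(h, w) = (h - ½)/(w + 4*(-2)) = (-½ + h)/(w - 8) = (-½ + h)/(-8 + w))
82*(-102) + U(-3, -9) = 82*(-102) + (-½ - 3)/(-8 - 9) = -8364 - 7/2/(-17) = -8364 - 1/17*(-7/2) = -8364 + 7/34 = -284369/34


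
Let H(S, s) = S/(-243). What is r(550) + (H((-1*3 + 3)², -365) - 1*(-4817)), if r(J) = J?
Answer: 5367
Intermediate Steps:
H(S, s) = -S/243 (H(S, s) = S*(-1/243) = -S/243)
r(550) + (H((-1*3 + 3)², -365) - 1*(-4817)) = 550 + (-(-1*3 + 3)²/243 - 1*(-4817)) = 550 + (-(-3 + 3)²/243 + 4817) = 550 + (-1/243*0² + 4817) = 550 + (-1/243*0 + 4817) = 550 + (0 + 4817) = 550 + 4817 = 5367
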